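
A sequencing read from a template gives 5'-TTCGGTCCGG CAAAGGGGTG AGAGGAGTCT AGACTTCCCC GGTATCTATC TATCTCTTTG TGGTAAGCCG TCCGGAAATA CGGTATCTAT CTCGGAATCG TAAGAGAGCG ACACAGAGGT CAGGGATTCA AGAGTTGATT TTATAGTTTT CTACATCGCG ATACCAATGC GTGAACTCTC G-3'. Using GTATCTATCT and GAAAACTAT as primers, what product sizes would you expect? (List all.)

110 bp, 69 bp

The forward primer GTATCTATCT matches the top strand at positions 42–51, 83–92.
The reverse primer's reverse complement is ATAGTTTTC, matching at positions 143–151.
Each forward site pairs with the reverse site to give a product ending at position 151: sizes 110, 69 bp.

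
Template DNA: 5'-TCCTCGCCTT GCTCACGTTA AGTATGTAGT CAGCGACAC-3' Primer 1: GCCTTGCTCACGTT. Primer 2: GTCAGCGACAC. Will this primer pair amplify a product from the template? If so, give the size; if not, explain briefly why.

Primer 1 (GCCTTGCTCACGTT) matches the top strand at positions 6–19 (3' end points downstream).
Primer 2 (GTCAGCGACAC) also matches the top strand directly, at positions 29–39 — its reverse complement GTGTCGCTGAC is not present.
Both primers anneal to the bottom strand with 3' ends pointing the same way, so neither can prime synthesis back toward the other.

No product — both primers anneal to the same strand and extend in the same direction.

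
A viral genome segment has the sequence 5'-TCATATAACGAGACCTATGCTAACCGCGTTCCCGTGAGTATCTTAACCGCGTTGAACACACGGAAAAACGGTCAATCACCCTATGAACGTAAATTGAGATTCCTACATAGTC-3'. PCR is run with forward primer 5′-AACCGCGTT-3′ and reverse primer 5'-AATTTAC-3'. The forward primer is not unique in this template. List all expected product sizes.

74 bp, 51 bp

The forward primer AACCGCGTT matches the top strand at positions 22–30, 45–53.
The reverse primer's reverse complement is GTAAATT, matching at positions 89–95.
Each forward site pairs with the reverse site to give a product ending at position 95: sizes 74, 51 bp.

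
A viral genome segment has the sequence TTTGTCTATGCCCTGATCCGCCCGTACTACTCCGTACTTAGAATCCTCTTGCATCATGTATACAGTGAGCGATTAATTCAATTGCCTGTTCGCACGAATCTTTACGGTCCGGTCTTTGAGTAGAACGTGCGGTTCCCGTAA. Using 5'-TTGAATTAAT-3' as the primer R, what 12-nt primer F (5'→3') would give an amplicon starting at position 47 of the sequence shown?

5'-TCTTGCATCATG-3'

The reverse primer's reverse complement ATTAATTCAA matches the template at positions 72–81; the product starts at position 47.
The forward primer is identical to the top strand over positions 47–58: TCTTGCATCATG.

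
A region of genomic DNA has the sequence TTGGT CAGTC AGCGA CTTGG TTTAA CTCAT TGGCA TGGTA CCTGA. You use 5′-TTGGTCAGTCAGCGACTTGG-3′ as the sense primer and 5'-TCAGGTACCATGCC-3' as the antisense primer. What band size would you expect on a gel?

The forward primer matches the template at positions 1–20.
Reverse complement of the reverse primer: GGCATGGTACCTGA. This occurs on the top strand at positions 32–45.
Amplicon spans positions 1–45: 45 bp.

45 bp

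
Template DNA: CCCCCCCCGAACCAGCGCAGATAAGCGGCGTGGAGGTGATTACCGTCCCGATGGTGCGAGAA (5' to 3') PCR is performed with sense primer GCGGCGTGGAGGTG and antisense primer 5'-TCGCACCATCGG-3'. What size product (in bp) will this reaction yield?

The forward primer matches the template at positions 25–38.
Reverse complement of the reverse primer: CCGATGGTGCGA. This occurs on the top strand at positions 48–59.
Amplicon spans positions 25–59: 35 bp.

35 bp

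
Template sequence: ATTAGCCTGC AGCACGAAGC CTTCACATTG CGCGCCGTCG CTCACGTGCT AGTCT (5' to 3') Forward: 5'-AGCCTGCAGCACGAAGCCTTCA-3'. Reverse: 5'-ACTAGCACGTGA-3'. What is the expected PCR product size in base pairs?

50 bp

The forward primer matches the template at positions 4–25.
The reverse primer's reverse complement is TCACGTGCTAGT, which matches the template at positions 42–53.
The product runs from position 4 to position 53, so its length is 53 − 4 + 1 = 50 bp.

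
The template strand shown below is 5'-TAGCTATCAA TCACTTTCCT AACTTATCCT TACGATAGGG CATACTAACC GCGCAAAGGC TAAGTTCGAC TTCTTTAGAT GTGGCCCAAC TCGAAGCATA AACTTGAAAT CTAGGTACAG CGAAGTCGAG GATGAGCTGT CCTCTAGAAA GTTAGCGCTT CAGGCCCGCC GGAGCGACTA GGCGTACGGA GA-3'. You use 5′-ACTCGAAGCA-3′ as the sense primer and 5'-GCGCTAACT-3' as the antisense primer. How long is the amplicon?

70 bp

Forward primer ACTCGAAGCA is found on the top strand at positions 89–98.
Reverse complement of the reverse primer: AGTTAGCGC. This occurs on the top strand at positions 150–158.
Amplicon spans positions 89–158: 70 bp.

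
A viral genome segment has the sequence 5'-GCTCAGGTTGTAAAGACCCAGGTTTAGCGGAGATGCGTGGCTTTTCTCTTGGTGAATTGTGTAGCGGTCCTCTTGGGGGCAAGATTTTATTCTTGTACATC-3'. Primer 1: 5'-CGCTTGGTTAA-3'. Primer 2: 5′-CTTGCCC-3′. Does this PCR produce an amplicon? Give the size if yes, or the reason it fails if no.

Primer 1 (CGCTTGGTTAA) does not match the top strand, and its reverse complement TTAACCAAGCG does not match either.
With no annealing site for primer 1, no amplification occurs.

No product — primer 1 has no binding site in the template.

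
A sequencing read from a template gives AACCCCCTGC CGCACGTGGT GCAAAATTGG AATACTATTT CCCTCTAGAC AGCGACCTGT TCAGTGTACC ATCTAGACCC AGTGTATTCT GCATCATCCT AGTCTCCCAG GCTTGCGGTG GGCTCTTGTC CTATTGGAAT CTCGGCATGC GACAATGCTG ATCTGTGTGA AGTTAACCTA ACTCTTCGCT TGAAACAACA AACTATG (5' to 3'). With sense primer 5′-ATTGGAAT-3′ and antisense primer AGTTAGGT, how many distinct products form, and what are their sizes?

Two products: 158 bp, 51 bp

The forward primer ATTGGAAT matches the top strand at positions 26–33, 133–140.
The reverse primer's reverse complement is ACCTAACT, matching at positions 176–183.
Each forward site pairs with the reverse site to give a product ending at position 183: sizes 158, 51 bp.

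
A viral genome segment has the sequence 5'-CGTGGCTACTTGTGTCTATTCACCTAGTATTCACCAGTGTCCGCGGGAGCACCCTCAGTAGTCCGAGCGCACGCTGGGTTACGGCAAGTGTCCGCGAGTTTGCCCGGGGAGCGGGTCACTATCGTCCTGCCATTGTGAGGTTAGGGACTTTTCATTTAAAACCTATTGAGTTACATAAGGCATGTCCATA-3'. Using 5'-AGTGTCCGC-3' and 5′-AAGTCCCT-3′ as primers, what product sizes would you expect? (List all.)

The forward primer AGTGTCCGC matches the top strand at positions 36–44, 87–95.
The reverse primer's reverse complement is AGGGACTT, matching at positions 143–150.
Each forward site pairs with the reverse site to give a product ending at position 150: sizes 115, 64 bp.

115 bp, 64 bp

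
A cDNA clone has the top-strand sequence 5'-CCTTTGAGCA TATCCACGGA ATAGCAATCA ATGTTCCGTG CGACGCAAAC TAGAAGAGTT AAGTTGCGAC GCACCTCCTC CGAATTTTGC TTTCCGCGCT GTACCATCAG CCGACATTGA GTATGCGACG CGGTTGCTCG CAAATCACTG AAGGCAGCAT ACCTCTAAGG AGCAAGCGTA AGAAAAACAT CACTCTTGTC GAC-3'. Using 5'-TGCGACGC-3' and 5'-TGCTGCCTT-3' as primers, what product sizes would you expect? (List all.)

121 bp, 95 bp, 36 bp

The forward primer TGCGACGC matches the top strand at positions 39–46, 65–72, 124–131.
The reverse primer's reverse complement is AAGGCAGCA, matching at positions 151–159.
Each forward site pairs with the reverse site to give a product ending at position 159: sizes 121, 95, 36 bp.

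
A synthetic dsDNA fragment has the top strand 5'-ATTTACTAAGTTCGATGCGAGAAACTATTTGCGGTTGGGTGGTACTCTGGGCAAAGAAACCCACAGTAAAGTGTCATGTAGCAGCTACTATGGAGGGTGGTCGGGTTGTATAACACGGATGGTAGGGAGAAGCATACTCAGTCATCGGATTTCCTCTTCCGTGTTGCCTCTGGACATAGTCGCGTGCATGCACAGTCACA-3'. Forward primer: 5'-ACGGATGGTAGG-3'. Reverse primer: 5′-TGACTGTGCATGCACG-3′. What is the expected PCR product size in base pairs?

Scanning the template, ACGGATGGTAGG occurs at positions 115–126; this primer anneals to the bottom strand there with its 3' end pointing downstream.
The reverse primer's reverse complement is CGTGCATGCACAGTCA, which matches the template at positions 183–198.
The product runs from position 115 to position 198, so its length is 198 − 115 + 1 = 84 bp.

84 bp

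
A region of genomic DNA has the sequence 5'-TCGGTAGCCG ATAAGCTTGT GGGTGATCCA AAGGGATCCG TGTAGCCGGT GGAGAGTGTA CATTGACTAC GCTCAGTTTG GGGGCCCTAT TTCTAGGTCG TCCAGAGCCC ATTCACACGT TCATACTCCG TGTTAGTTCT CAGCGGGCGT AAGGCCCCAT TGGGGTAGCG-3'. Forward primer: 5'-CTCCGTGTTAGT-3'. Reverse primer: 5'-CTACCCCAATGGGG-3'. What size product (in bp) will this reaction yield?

The forward primer matches the template at positions 126–137.
The reverse primer's reverse complement is CCCCATTGGGGTAG, which matches the template at positions 155–168.
Product length = (reverse-primer end) − (forward-primer start) + 1 = 168 − 126 + 1 = 43 bp.

43 bp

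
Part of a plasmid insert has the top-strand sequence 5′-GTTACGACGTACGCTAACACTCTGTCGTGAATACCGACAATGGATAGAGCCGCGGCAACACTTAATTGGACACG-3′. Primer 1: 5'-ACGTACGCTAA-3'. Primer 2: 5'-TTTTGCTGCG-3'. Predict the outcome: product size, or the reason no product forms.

No product — primer 2 has no binding site in the template.

Primer 2 (TTTTGCTGCG) does not match the top strand, and its reverse complement CGCAGCAAAA does not match either.
With no annealing site for primer 2, no amplification occurs.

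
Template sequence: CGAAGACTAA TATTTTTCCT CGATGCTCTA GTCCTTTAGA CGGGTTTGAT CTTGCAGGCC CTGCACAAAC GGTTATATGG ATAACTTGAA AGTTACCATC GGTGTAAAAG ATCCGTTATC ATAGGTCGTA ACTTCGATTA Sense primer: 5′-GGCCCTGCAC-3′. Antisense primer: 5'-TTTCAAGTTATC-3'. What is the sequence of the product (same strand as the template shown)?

The forward primer matches the template at positions 57–66.
The reverse primer's reverse complement is GATAACTTGAAA, which matches the template at positions 80–91.
The product is the template from position 57 through 91 (35 bp).

5'-GGCCCTGCACAAACGGTTATATGGATAACTTGAAA-3'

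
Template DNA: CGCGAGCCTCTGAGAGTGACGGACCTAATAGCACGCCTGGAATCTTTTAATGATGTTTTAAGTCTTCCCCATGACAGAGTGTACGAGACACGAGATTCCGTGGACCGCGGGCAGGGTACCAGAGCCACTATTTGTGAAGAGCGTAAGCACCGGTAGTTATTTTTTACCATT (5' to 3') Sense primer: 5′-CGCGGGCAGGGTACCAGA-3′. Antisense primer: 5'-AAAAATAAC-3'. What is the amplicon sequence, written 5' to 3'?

5'-CGCGGGCAGGGTACCAGAGCCACTATTTGTGAAGAGCGTAAGCACCGGTAGTTATTTTT-3'

Forward primer CGCGGGCAGGGTACCAGA is found on the top strand at positions 106–123.
Taking the reverse complement of AAAAATAAC gives GTTATTTTT, found at positions 156–164 on the template; the primer anneals here to the top strand with its 3' end pointing upstream.
The product is the template from position 106 through 164 (59 bp).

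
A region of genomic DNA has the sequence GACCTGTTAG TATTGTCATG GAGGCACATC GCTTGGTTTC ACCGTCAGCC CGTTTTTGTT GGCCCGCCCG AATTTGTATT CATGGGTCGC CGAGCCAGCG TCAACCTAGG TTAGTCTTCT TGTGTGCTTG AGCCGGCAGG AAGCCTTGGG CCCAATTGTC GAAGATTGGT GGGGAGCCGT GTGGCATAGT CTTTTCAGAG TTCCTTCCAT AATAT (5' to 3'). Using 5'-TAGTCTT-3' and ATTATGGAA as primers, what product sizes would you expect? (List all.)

The forward primer TAGTCTT matches the top strand at positions 112–118, 187–193.
The reverse primer's reverse complement is TTCCATAAT, matching at positions 205–213.
Each forward site pairs with the reverse site to give a product ending at position 213: sizes 102, 27 bp.

102 bp, 27 bp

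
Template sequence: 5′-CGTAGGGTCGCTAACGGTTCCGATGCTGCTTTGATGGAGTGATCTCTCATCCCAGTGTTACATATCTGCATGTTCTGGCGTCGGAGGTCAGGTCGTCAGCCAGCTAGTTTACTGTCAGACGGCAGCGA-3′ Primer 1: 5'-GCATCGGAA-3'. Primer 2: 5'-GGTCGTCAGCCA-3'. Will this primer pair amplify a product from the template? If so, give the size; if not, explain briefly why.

No product — the primers' 3' ends point away from each other.

Primer 1 (GCATCGGAA) has reverse complement TTCCGATGC, which matches the top strand at positions 18–26; primer 1 anneals to the top strand there with its 3' end pointing upstream toward position 18.
Primer 2 (GGTCGTCAGCCA) matches the top strand directly at positions 91–102; it anneals to the bottom strand with its 3' end pointing downstream toward position 102.
The 3' ends diverge (primer 1 extends toward position 1, primer 2 toward position 128), so the primers never converge on a shared product.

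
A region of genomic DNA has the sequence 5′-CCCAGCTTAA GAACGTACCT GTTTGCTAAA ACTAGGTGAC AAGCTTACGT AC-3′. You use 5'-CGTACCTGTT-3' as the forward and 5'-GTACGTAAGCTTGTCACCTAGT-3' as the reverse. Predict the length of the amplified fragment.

Forward primer CGTACCTGTT is found on the top strand at positions 14–23.
The reverse primer's reverse complement is ACTAGGTGACAAGCTTACGTAC, which matches the template at positions 31–52.
The product runs from position 14 to position 52, so its length is 52 − 14 + 1 = 39 bp.

39 bp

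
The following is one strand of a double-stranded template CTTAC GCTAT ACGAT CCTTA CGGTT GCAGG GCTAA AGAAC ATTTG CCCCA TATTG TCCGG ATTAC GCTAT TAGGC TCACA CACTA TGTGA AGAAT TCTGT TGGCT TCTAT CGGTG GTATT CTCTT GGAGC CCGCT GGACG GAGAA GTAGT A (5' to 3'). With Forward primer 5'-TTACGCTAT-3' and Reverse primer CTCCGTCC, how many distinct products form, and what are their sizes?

Two products: 142 bp, 82 bp

The forward primer TTACGCTAT matches the top strand at positions 2–10, 62–70.
The reverse primer's reverse complement is GGACGGAG, matching at positions 136–143.
Each forward site pairs with the reverse site to give a product ending at position 143: sizes 142, 82 bp.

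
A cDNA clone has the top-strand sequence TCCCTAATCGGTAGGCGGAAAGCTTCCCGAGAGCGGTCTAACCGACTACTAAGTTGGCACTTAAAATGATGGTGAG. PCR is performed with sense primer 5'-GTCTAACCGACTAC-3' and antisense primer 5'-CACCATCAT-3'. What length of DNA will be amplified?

Forward primer GTCTAACCGACTAC is found on the top strand at positions 36–49.
The reverse primer's reverse complement is ATGATGGTG, which matches the template at positions 66–74.
The product runs from position 36 to position 74, so its length is 74 − 36 + 1 = 39 bp.

39 bp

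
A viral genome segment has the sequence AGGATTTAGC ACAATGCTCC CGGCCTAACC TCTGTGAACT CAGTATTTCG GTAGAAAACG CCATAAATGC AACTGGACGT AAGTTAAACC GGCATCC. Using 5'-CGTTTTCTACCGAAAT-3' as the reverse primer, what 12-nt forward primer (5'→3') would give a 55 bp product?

The reverse primer's reverse complement ATTTCGGTAGAAAACG matches the template at positions 45–60, so the product ends at position 60.
A 55 bp product then starts at position 60 − 55 + 1 = 6.
The forward primer is identical to the top strand there: TTAGCACAATGC.

5'-TTAGCACAATGC-3'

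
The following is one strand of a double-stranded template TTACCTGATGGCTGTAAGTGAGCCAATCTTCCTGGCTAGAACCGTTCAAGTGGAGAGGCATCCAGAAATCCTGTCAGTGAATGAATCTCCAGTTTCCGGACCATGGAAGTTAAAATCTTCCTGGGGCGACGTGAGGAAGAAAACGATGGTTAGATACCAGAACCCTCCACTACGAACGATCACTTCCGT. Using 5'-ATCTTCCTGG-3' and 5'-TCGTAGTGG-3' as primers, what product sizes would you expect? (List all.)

The forward primer ATCTTCCTGG matches the top strand at positions 26–35, 115–124.
The reverse primer's reverse complement is CCACTACGA, matching at positions 167–175.
Each forward site pairs with the reverse site to give a product ending at position 175: sizes 150, 61 bp.

150 bp, 61 bp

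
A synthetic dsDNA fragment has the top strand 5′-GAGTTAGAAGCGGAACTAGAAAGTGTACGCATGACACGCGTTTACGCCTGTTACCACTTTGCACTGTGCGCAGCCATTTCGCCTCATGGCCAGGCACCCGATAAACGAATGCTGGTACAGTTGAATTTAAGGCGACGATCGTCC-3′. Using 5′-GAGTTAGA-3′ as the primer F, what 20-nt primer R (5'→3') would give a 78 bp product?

5'-AATGGCTGCGCACAGTGCAA-3'

The forward primer binds at positions 1–8, so a 78 bp product ends at position 1 + 78 − 1 = 78.
The reverse primer anneals to the top strand over positions 59–78, i.e. to TTGCACTGTGCGCAGCCATT.
Its sequence written 5'→3' is the reverse complement: AATGGCTGCGCACAGTGCAA.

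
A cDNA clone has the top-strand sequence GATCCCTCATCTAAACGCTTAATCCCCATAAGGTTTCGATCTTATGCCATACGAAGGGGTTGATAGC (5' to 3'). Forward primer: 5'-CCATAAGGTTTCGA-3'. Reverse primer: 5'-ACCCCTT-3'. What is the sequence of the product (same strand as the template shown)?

5'-CCATAAGGTTTCGATCTTATGCCATACGAAGGGGT-3'

Forward primer CCATAAGGTTTCGA is found on the top strand at positions 26–39.
Taking the reverse complement of ACCCCTT gives AAGGGGT, found at positions 54–60 on the template; the primer anneals here to the top strand with its 3' end pointing upstream.
The product is the template from position 26 through 60 (35 bp).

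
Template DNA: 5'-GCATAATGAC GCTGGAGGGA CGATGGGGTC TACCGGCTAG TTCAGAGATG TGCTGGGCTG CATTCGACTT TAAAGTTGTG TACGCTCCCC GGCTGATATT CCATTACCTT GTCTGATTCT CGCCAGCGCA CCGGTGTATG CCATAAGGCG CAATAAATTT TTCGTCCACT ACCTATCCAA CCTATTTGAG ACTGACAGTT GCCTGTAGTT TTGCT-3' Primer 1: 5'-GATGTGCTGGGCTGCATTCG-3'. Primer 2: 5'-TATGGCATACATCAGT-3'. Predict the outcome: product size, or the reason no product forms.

Primer 2 (TATGGCATACATCAGT) does not match the top strand, and its reverse complement ACTGATGTATGCCATA does not match either.
With no annealing site for primer 2, no amplification occurs.

No product — primer 2 has no binding site in the template.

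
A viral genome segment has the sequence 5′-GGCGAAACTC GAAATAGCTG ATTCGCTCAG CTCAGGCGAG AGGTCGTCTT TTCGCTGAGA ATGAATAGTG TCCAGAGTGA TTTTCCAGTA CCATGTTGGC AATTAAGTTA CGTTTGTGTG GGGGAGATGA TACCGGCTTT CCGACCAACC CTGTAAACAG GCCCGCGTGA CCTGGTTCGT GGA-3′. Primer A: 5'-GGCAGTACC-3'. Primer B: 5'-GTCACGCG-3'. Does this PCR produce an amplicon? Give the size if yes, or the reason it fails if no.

Primer A (GGCAGTACC) does not match the top strand, and its reverse complement GGTACTGCC does not match either.
With no annealing site for primer A, no amplification occurs.

No product — primer A has no binding site in the template.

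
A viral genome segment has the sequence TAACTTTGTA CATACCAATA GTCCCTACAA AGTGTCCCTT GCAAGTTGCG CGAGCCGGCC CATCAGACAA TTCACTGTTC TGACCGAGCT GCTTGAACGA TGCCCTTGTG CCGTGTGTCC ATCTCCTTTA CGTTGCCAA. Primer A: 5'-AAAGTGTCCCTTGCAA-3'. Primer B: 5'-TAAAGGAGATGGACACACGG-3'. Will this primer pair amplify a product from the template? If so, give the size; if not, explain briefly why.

Primer A (AAAGTGTCCCTTGCAA) matches the top strand at positions 29–44; it acts as a forward primer.
Primer B's reverse complement is CCGTGTGTCCATCTCCTTTA, matching the top strand at positions 111–130; it acts as a reverse primer.
The 3' ends face each other across positions 29–130, giving a 102 bp product.

Yes — a 102 bp product.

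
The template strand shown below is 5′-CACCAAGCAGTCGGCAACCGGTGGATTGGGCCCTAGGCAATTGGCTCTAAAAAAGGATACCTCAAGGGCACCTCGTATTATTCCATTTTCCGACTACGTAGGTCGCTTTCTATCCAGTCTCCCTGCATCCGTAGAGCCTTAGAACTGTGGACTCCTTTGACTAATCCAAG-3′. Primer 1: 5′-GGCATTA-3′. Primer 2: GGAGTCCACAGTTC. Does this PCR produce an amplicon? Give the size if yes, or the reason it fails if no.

Primer 1 (GGCATTA) does not match the top strand, and its reverse complement TAATGCC does not match either.
With no annealing site for primer 1, no amplification occurs.

No product — primer 1 has no binding site in the template.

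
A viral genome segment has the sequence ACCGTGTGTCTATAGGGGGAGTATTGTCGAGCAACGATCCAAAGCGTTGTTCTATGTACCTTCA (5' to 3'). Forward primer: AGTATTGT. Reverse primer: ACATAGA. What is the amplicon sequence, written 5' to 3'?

Forward primer AGTATTGT is found on the top strand at positions 20–27.
Reverse complement of the reverse primer: TCTATGT. This occurs on the top strand at positions 51–57.
The product is the template from position 20 through 57 (38 bp).

5'-AGTATTGTCGAGCAACGATCCAAAGCGTTGTTCTATGT-3'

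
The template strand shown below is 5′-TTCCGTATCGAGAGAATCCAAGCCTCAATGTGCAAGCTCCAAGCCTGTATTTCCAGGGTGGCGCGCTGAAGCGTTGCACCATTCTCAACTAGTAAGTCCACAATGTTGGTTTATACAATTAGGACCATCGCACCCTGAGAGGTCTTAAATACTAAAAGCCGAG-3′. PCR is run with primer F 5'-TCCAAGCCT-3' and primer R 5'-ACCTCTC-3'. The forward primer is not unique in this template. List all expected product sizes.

The forward primer TCCAAGCCT matches the top strand at positions 17–25, 38–46.
The reverse primer's reverse complement is GAGAGGT, matching at positions 137–143.
Each forward site pairs with the reverse site to give a product ending at position 143: sizes 127, 106 bp.

127 bp, 106 bp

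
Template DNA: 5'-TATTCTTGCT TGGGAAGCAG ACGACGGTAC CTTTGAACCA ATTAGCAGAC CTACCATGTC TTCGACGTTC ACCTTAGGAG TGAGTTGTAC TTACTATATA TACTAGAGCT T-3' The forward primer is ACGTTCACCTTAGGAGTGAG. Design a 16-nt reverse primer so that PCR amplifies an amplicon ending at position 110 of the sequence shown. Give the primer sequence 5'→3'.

The forward primer binds at positions 65–84; the product's 3' end on the top strand is position 110.
The reverse primer anneals to the top strand over positions 95–110, i.e. to TATATATACTAGAGCT.
Its sequence written 5'→3' is the reverse complement: AGCTCTAGTATATATA.

5'-AGCTCTAGTATATATA-3'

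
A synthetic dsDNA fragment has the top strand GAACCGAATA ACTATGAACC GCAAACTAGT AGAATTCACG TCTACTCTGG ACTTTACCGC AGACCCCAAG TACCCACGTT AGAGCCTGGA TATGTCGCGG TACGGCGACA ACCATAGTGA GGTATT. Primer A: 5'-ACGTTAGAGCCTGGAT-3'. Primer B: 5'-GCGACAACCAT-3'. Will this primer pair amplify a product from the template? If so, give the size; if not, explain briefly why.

Primer A (ACGTTAGAGCCTGGAT) matches the top strand at positions 76–91 (3' end points downstream).
Primer B (GCGACAACCAT) also matches the top strand directly, at positions 105–115 — its reverse complement ATGGTTGTCGC is not present.
Both primers anneal to the bottom strand with 3' ends pointing the same way, so neither can prime synthesis back toward the other.

No product — both primers anneal to the same strand and extend in the same direction.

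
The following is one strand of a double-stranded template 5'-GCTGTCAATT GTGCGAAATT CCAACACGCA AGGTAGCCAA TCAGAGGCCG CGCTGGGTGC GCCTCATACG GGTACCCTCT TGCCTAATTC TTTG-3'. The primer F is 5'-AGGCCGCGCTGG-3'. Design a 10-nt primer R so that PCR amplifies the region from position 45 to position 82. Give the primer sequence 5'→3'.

The product's 3' end on the top strand is position 82.
The reverse primer anneals to the top strand over positions 73–82, i.e. to TACCCTCTTG.
Its sequence written 5'→3' is the reverse complement: CAAGAGGGTA.

5'-CAAGAGGGTA-3'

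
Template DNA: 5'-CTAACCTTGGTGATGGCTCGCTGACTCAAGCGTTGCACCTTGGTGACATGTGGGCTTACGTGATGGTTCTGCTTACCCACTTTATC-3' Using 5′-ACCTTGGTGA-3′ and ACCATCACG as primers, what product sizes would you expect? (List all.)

64 bp, 31 bp

The forward primer ACCTTGGTGA matches the top strand at positions 4–13, 37–46.
The reverse primer's reverse complement is CGTGATGGT, matching at positions 59–67.
Each forward site pairs with the reverse site to give a product ending at position 67: sizes 64, 31 bp.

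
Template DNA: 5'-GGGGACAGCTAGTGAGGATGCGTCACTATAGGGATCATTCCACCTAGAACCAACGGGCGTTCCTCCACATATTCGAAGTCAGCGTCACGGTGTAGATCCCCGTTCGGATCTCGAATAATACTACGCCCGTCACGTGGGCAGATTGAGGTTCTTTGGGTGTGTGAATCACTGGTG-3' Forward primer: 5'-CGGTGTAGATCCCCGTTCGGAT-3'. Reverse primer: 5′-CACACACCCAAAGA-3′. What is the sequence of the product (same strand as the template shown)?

5'-CGGTGTAGATCCCCGTTCGGATCTCGAATAATACTACGCCCGTCACGTGGGCAGATTGAGGTTCTTTGGGTGTGTG-3'

Forward primer CGGTGTAGATCCCCGTTCGGAT is found on the top strand at positions 88–109.
Taking the reverse complement of CACACACCCAAAGA gives TCTTTGGGTGTGTG, found at positions 150–163 on the template; the primer anneals here to the top strand with its 3' end pointing upstream.
The product is the template from position 88 through 163 (76 bp).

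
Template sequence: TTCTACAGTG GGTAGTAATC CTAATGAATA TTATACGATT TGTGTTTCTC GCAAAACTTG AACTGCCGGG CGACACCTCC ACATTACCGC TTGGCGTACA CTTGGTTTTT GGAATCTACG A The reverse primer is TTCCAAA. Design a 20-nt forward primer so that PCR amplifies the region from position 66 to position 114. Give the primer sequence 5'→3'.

The reverse primer's reverse complement TTTGGAA matches the template at positions 108–114; the product starts at position 66.
The forward primer is identical to the top strand over positions 66–85: CCGGGCGACACCTCCACATT.

5'-CCGGGCGACACCTCCACATT-3'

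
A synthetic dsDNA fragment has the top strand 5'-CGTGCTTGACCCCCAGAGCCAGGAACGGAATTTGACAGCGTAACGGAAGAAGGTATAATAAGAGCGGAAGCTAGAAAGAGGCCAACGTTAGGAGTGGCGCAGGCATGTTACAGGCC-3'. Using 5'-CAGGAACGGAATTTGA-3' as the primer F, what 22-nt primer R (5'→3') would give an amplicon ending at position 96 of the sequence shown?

The forward primer binds at positions 20–35; the product's 3' end on the top strand is position 96.
The reverse primer anneals to the top strand over positions 75–96, i.e. to AAAGAGGCCAACGTTAGGAGTG.
Its sequence written 5'→3' is the reverse complement: CACTCCTAACGTTGGCCTCTTT.

5'-CACTCCTAACGTTGGCCTCTTT-3'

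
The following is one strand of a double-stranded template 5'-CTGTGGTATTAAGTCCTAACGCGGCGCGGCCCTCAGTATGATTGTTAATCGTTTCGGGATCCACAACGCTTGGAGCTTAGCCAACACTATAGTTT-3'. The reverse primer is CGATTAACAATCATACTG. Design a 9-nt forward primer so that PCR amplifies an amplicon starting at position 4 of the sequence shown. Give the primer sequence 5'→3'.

5'-TGGTATTAA-3'

The reverse primer's reverse complement CAGTATGATTGTTAATCG matches the template at positions 34–51; the product starts at position 4.
The forward primer is identical to the top strand over positions 4–12: TGGTATTAA.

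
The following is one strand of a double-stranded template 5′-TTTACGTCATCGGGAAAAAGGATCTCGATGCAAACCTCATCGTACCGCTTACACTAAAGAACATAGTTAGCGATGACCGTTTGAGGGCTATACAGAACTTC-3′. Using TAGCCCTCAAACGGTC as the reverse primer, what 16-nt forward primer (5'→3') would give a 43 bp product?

5'-CTTACACTAAAGAACA-3'

The reverse primer's reverse complement GACCGTTTGAGGGCTA matches the template at positions 75–90, so the product ends at position 90.
A 43 bp product then starts at position 90 − 43 + 1 = 48.
The forward primer is identical to the top strand there: CTTACACTAAAGAACA.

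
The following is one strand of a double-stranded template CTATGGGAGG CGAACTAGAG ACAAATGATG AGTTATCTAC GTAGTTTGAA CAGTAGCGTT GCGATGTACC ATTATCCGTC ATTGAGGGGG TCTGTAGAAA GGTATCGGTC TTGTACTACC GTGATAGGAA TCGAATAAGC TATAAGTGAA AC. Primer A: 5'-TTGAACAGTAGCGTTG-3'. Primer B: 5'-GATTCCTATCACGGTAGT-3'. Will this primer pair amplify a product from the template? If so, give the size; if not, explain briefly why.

Primer A (TTGAACAGTAGCGTTG) matches the top strand at positions 46–61; it acts as a forward primer.
Primer B's reverse complement is ACTACCGTGATAGGAATC, matching the top strand at positions 115–132; it acts as a reverse primer.
The 3' ends face each other across positions 46–132, giving an 87 bp product.

Yes — an 87 bp product.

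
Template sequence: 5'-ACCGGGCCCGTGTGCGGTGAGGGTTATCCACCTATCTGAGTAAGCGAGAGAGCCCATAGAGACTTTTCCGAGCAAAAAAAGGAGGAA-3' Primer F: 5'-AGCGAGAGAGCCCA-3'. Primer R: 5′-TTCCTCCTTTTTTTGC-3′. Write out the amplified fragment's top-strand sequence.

5'-AGCGAGAGAGCCCATAGAGACTTTTCCGAGCAAAAAAAGGAGGAA-3'

The forward primer matches the template at positions 43–56.
Reverse complement of the reverse primer: GCAAAAAAAGGAGGAA. This occurs on the top strand at positions 72–87.
The product is the template from position 43 through 87 (45 bp).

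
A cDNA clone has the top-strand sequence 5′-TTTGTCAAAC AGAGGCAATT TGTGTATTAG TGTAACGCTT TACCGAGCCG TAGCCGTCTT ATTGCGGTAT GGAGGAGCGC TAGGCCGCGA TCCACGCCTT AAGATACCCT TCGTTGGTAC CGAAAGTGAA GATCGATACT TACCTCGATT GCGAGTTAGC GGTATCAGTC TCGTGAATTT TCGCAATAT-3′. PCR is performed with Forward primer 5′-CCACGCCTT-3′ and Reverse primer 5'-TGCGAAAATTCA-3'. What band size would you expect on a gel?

94 bp

Scanning the template, CCACGCCTT occurs at positions 92–100; this primer anneals to the bottom strand there with its 3' end pointing downstream.
Reverse complement of the reverse primer: TGAATTTTCGCA. This occurs on the top strand at positions 174–185.
The product runs from position 92 to position 185, so its length is 185 − 92 + 1 = 94 bp.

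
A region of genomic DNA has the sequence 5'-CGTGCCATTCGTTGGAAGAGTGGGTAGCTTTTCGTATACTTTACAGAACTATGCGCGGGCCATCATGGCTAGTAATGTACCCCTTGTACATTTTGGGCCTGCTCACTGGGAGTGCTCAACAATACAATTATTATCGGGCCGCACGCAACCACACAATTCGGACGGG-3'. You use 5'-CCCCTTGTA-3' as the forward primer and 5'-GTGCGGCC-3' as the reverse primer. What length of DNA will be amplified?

65 bp

The forward primer matches the template at positions 80–88.
Taking the reverse complement of GTGCGGCC gives GGCCGCAC, found at positions 137–144 on the template; the primer anneals here to the top strand with its 3' end pointing upstream.
The product runs from position 80 to position 144, so its length is 144 − 80 + 1 = 65 bp.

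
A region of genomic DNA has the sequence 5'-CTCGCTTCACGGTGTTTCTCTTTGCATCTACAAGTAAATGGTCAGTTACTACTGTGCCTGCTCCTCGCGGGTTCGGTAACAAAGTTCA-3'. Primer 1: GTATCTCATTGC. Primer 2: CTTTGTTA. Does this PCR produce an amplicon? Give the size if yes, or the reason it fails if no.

Primer 1 (GTATCTCATTGC) does not match the top strand, and its reverse complement GCAATGAGATAC does not match either.
With no annealing site for primer 1, no amplification occurs.

No product — primer 1 has no binding site in the template.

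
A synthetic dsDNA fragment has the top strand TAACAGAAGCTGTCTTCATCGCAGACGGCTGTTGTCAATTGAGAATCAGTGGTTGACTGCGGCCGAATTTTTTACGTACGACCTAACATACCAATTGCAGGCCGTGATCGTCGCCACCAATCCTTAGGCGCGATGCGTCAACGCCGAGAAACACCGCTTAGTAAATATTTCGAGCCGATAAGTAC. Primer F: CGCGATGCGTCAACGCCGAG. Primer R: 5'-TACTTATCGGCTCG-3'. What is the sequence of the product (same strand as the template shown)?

Forward primer CGCGATGCGTCAACGCCGAG is found on the top strand at positions 129–148.
The reverse primer's reverse complement is CGAGCCGATAAGTA, which matches the template at positions 171–184.
The product is the template from position 129 through 184 (56 bp).

5'-CGCGATGCGTCAACGCCGAGAAACACCGCTTAGTAAATATTTCGAGCCGATAAGTA-3'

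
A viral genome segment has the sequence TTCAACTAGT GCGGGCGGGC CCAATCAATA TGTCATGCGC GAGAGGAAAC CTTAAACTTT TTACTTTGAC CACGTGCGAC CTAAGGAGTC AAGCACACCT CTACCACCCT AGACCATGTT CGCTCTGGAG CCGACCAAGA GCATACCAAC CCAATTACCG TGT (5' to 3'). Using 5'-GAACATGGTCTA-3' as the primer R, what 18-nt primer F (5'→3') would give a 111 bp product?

5'-GCGGGCGGGCCCAATCAA-3'

The reverse primer's reverse complement TAGACCATGTTC matches the template at positions 110–121, so the product ends at position 121.
A 111 bp product then starts at position 121 − 111 + 1 = 11.
The forward primer is identical to the top strand there: GCGGGCGGGCCCAATCAA.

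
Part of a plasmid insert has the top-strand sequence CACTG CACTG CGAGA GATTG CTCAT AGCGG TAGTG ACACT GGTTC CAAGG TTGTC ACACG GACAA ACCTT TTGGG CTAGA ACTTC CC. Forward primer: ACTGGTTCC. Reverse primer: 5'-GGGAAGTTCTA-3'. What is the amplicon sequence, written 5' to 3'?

Forward primer ACTGGTTCC is found on the top strand at positions 38–46.
Reverse complement of the reverse primer: TAGAACTTCCC. This occurs on the top strand at positions 77–87.
The product is the template from position 38 through 87 (50 bp).

5'-ACTGGTTCCAAGGTTGTCACACGGACAAACCTTTTGGGCTAGAACTTCCC-3'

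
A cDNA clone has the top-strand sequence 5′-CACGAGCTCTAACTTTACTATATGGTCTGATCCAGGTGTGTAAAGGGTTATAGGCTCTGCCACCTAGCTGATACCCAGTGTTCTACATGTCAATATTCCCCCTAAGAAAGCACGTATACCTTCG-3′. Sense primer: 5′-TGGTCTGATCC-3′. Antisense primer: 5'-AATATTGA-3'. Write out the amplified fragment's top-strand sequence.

Forward primer TGGTCTGATCC is found on the top strand at positions 23–33.
Taking the reverse complement of AATATTGA gives TCAATATT, found at positions 90–97 on the template; the primer anneals here to the top strand with its 3' end pointing upstream.
The product is the template from position 23 through 97 (75 bp).

5'-TGGTCTGATCCAGGTGTGTAAAGGGTTATAGGCTCTGCCACCTAGCTGATACCCAGTGTTCTACATGTCAATATT-3'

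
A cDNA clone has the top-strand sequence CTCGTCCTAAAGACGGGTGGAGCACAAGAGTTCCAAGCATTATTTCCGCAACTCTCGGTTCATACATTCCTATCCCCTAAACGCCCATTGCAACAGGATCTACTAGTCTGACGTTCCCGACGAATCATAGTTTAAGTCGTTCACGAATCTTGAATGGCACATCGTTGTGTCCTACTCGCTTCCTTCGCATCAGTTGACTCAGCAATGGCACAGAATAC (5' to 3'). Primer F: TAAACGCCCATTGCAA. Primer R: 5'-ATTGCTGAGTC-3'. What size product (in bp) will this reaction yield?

129 bp

The forward primer matches the template at positions 78–93.
Taking the reverse complement of ATTGCTGAGTC gives GACTCAGCAAT, found at positions 196–206 on the template; the primer anneals here to the top strand with its 3' end pointing upstream.
Product length = (reverse-primer end) − (forward-primer start) + 1 = 206 − 78 + 1 = 129 bp.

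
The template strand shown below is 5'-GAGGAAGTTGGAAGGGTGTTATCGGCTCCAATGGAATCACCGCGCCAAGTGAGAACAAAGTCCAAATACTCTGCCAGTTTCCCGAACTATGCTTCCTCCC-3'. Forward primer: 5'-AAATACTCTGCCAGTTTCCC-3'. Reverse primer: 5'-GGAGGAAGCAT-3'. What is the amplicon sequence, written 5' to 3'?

Scanning the template, AAATACTCTGCCAGTTTCCC occurs at positions 64–83; this primer anneals to the bottom strand there with its 3' end pointing downstream.
Taking the reverse complement of GGAGGAAGCAT gives ATGCTTCCTCC, found at positions 89–99 on the template; the primer anneals here to the top strand with its 3' end pointing upstream.
The product is the template from position 64 through 99 (36 bp).

5'-AAATACTCTGCCAGTTTCCCGAACTATGCTTCCTCC-3'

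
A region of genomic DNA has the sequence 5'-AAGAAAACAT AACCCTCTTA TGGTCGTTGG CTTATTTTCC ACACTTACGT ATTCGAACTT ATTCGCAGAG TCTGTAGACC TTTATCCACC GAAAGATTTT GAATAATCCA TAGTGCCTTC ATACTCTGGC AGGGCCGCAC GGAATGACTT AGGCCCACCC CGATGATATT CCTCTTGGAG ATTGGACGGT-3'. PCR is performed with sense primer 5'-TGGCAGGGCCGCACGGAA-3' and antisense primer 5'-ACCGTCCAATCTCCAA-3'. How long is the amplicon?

64 bp

The forward primer matches the template at positions 127–144.
Taking the reverse complement of ACCGTCCAATCTCCAA gives TTGGAGATTGGACGGT, found at positions 175–190 on the template; the primer anneals here to the top strand with its 3' end pointing upstream.
The product runs from position 127 to position 190, so its length is 190 − 127 + 1 = 64 bp.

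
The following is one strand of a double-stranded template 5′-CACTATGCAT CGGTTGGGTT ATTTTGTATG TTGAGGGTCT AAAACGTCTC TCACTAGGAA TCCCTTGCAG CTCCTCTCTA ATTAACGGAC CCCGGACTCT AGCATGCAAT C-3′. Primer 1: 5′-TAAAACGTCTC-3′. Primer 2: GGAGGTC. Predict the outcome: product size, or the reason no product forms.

No product — primer 2 has no binding site in the template.

Primer 2 (GGAGGTC) does not match the top strand, and its reverse complement GACCTCC does not match either.
With no annealing site for primer 2, no amplification occurs.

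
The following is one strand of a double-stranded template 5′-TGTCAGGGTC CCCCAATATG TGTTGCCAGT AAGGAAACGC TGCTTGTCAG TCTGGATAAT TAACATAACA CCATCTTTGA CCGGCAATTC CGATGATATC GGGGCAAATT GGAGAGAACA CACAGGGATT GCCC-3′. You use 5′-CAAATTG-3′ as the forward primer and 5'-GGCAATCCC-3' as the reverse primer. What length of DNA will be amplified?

29 bp

The forward primer matches the template at positions 105–111.
The reverse primer's reverse complement is GGGATTGCC, which matches the template at positions 125–133.
Product length = (reverse-primer end) − (forward-primer start) + 1 = 133 − 105 + 1 = 29 bp.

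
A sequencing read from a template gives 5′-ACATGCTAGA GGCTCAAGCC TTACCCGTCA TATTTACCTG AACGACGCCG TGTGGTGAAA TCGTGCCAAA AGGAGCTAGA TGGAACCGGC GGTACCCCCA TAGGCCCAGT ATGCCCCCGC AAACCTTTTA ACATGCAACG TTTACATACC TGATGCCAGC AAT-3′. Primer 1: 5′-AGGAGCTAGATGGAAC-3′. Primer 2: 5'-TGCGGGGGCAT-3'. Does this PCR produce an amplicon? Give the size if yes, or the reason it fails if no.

Yes — a 51 bp product.

Primer 1 (AGGAGCTAGATGGAAC) matches the top strand at positions 71–86; it acts as a forward primer.
Primer 2's reverse complement is ATGCCCCCGCA, matching the top strand at positions 111–121; it acts as a reverse primer.
The 3' ends face each other across positions 71–121, giving a 51 bp product.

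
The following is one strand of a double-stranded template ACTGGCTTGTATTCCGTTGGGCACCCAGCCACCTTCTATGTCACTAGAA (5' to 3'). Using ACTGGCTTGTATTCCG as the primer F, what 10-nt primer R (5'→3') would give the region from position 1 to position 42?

5'-GACATAGAAG-3'

The product's 3' end on the top strand is position 42.
The reverse primer anneals to the top strand over positions 33–42, i.e. to CTTCTATGTC.
Its sequence written 5'→3' is the reverse complement: GACATAGAAG.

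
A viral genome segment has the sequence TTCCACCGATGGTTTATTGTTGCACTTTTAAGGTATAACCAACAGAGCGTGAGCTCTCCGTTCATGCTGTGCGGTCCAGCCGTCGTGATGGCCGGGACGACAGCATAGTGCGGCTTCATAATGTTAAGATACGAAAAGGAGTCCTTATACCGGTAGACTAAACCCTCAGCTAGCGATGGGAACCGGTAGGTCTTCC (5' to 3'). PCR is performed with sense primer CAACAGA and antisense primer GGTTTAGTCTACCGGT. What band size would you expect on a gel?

Scanning the template, CAACAGA occurs at positions 40–46; this primer anneals to the bottom strand there with its 3' end pointing downstream.
Reverse complement of the reverse primer: ACCGGTAGACTAAACC. This occurs on the top strand at positions 149–164.
Product length = (reverse-primer end) − (forward-primer start) + 1 = 164 − 40 + 1 = 125 bp.

125 bp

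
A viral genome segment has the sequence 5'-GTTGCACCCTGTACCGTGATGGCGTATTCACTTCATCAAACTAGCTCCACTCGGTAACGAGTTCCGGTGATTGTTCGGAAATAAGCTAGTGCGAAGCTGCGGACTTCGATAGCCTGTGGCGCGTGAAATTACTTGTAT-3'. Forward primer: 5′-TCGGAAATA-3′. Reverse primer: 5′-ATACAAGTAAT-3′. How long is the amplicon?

64 bp

Scanning the template, TCGGAAATA occurs at positions 75–83; this primer anneals to the bottom strand there with its 3' end pointing downstream.
The reverse primer's reverse complement is ATTACTTGTAT, which matches the template at positions 128–138.
Amplicon spans positions 75–138: 64 bp.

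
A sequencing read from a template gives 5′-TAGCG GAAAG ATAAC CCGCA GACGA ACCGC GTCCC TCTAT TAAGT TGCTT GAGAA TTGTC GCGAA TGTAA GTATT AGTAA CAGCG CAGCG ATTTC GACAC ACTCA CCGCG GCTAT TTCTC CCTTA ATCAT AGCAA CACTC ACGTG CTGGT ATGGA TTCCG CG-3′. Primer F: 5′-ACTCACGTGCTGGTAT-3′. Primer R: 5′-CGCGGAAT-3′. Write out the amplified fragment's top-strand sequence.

The forward primer matches the template at positions 137–152.
Taking the reverse complement of CGCGGAAT gives ATTCCGCG, found at positions 155–162 on the template; the primer anneals here to the top strand with its 3' end pointing upstream.
The product is the template from position 137 through 162 (26 bp).

5'-ACTCACGTGCTGGTATGGATTCCGCG-3'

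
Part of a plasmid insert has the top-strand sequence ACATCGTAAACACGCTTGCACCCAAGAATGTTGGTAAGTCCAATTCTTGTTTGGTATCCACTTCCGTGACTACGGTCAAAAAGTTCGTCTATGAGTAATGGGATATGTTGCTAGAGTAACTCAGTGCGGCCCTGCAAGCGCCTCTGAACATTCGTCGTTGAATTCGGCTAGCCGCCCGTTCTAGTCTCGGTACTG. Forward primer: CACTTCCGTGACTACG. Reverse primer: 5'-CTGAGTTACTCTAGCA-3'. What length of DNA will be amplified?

66 bp

The forward primer matches the template at positions 59–74.
Reverse complement of the reverse primer: TGCTAGAGTAACTCAG. This occurs on the top strand at positions 109–124.
The product runs from position 59 to position 124, so its length is 124 − 59 + 1 = 66 bp.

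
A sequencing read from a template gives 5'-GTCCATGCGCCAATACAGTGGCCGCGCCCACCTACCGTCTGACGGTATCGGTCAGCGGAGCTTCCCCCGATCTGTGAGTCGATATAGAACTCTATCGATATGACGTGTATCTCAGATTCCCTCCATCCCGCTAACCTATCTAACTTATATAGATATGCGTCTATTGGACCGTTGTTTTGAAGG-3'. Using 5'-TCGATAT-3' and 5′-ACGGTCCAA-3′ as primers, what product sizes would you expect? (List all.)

94 bp, 78 bp

The forward primer TCGATAT matches the top strand at positions 79–85, 95–101.
The reverse primer's reverse complement is TTGGACCGT, matching at positions 164–172.
Each forward site pairs with the reverse site to give a product ending at position 172: sizes 94, 78 bp.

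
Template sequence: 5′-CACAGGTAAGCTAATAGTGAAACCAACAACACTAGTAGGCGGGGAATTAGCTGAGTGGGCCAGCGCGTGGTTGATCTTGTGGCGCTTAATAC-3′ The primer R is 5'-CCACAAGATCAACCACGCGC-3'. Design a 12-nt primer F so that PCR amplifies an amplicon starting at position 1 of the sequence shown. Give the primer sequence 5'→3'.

5'-CACAGGTAAGCT-3'

The reverse primer's reverse complement GCGCGTGGTTGATCTTGTGG matches the template at positions 63–82; the product starts at position 1.
The forward primer is identical to the top strand over positions 1–12: CACAGGTAAGCT.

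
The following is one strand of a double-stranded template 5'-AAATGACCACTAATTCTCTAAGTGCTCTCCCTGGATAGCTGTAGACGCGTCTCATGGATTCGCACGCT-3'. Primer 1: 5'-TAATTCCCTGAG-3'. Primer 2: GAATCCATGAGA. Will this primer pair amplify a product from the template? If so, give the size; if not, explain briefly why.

Primer 1 (TAATTCCCTGAG) does not match the top strand, and its reverse complement CTCAGGGAATTA does not match either.
With no annealing site for primer 1, no amplification occurs.

No product — primer 1 has no binding site in the template.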